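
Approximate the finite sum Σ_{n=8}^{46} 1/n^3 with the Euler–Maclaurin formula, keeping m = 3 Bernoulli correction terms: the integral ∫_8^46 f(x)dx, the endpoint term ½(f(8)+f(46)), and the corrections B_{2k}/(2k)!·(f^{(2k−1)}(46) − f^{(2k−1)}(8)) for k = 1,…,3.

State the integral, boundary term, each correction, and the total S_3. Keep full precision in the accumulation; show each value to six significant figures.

The integral term ∫_8^46 1/x^3 dx = 0.00757621.
Boundary: ½(f(8) + f(46)) = ½(0.00195312 + 1.02737e-05) = 0.000981699.
Running total after boundary: 0.00855790.
Order-1 term: 1/12 · (-6.70023e-07 − (-0.000732422)) = 6.09793e-05.
Partial sum through k=1: 0.00861888.
Order-2 term: −1/720 · (-6.33292e-09 − (-0.000228882)) = -3.17883e-07.
Partial sum through k=2: 0.00861857.
Order-3 term: 1/30240 · (-1.25701e-10 − (-0.000150204)) = 4.96705e-09.

S_3 ≈ 0.00861857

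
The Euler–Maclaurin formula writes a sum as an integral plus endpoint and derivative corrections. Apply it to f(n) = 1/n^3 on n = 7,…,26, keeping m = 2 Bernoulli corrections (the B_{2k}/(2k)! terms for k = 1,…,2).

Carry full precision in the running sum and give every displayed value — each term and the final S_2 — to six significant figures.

The integral term ∫_7^26 1/x^3 dx = 0.00946444.
Boundary: ½(f(7) + f(26)) = ½(0.00291545 + 5.68958e-05) = 0.00148617.
So far: 0.0109506.
Correction k=1: B_{2}/2! · (f^{(1)}(26) − f^{(1)}(7)) = 1/12 · (-6.56490e-06 − (-0.00124948)) = 0.000103576.
Running total after k=1: 0.0110542.
Correction k=2: B_{4}/4! · (f^{(3)}(26) − f^{(3)}(7)) = −1/720 · (-1.94228e-07 − (-0.000509992)) = -7.08052e-07.

S_2 ≈ 0.0110535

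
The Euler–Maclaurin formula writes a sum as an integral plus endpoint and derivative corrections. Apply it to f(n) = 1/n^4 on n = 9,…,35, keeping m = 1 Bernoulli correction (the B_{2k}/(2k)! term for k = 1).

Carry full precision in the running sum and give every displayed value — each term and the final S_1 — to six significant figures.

The integral term ∫_9^35 1/x^4 dx = 0.000449473.
½[f(9) + f(35)] = ½[0.000152416 + 6.66389e-07] = 7.65411e-05.
Running total after boundary: 0.000526014.
Order-1 term: 1/12 · (-7.61587e-08 − (-6.77404e-05)) = 5.63868e-06.

S_1 ≈ 0.000531653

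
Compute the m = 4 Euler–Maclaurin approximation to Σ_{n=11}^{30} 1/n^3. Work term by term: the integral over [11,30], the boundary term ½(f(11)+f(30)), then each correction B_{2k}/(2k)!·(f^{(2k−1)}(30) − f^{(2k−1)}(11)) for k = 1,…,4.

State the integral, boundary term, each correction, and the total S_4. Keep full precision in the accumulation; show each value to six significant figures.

The integral term ∫_11^30 1/x^3 dx = 0.00357668.
Boundary: ½(f(11) + f(30)) = ½(0.000751315 + 3.70370e-05) = 0.000394176.
Integral + boundary = 0.00397085.
Correction k=1: B_{2}/2! · (f^{(1)}(30) − f^{(1)}(11)) = 1/12 · (-3.70370e-06 − (-0.000204904)) = 1.67667e-05.
After k=1: 0.00398762.
Correction k=2: B_{4}/4! · (f^{(3)}(30) − f^{(3)}(11)) = −1/720 · (-8.23045e-08 − (-3.38684e-05)) = -4.69252e-08.
After k=2: 0.00398757.
Correction k=3: B_{6}/6! · (f^{(5)}(30) − f^{(5)}(11)) = 1/30240 · (-3.84088e-09 − (-1.17560e-05)) = 3.88629e-10.
After k=3: 0.00398757.
Correction k=4: B_{8}/8! · (f^{(7)}(30) − f^{(7)}(11)) = −1/1209600 · (-3.07270e-10 − (-6.99530e-06)) = -5.78290e-12.

S_4 ≈ 0.00398757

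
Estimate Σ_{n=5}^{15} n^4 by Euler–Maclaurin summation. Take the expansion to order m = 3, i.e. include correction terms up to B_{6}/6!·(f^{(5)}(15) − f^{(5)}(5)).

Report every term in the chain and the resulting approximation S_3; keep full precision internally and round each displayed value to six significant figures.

The integral term ∫_5^15 x^4 dx = 151250.
Endpoint term: (f(5) + f(15))/2 = (625.000 + 50625.0)/2 = 25625.0.
So far: 176875.
Correction k=1: B_{2}/2! · (f^{(1)}(15) − f^{(1)}(5)) = 1/12 · (13500.0 − 500.000) = 1083.33.
Partial sum through k=1: 177958.
Correction k=2: B_{4}/4! · (f^{(3)}(15) − f^{(3)}(5)) = −1/720 · (360.000 − 120.000) = -0.333333.
Partial sum through k=2: 177958.
Correction k=3: B_{6}/6! · (f^{(5)}(15) − f^{(5)}(5)) = 1/30240 · (0.00000 − 0.00000) = 0.00000.

S_3 ≈ 177958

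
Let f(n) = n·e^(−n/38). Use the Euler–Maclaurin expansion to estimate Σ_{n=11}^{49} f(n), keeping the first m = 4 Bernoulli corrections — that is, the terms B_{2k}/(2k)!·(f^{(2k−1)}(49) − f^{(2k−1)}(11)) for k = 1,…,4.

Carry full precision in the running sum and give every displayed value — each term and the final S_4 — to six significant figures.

∫_11^49 x·e^(−x/38) dx evaluates to 483.476.
Boundary: ½(f(11) + f(49)) = ½(8.23523 + 13.4954) = 10.8653.
Running total after boundary: 494.341.
Order-1 term: 1/12 · (-0.0797256 − 0.531941) = -0.0509722.
After k=1: 494.290.
Order-2 term: −1/720 · (0.000326251 − 0.00140530) = 1.49868e-06.
After k=2: 494.290.
Order-3 term: 1/30240 · (4.90106e-07 − 1.69129e-06) = -3.97217e-11.
After k=3: 494.290.
Order-4 term: −1/1209600 · (5.22352e-10 − 1.66855e-09) = 9.47581e-16.

S_4 ≈ 494.290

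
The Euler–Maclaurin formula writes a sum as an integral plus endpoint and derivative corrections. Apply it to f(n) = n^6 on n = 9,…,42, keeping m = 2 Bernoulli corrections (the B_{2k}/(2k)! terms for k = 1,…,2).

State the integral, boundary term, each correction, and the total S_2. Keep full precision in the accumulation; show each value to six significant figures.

S_2 ≈ 3.57436e+10

∫_9^42 x^6 dx evaluates to 3.29335e+10.
Endpoint term: (f(9) + f(42))/2 = (531441 + 5.48903e+09)/2 = 2.74478e+09.
Integral + boundary = 3.56783e+10.
Order-1 term: 1/12 · (7.84147e+08 − 354294) = 6.53161e+07.
Running total after k=1: 3.57436e+10.
Order-2 term: −1/720 · (8.89056e+06 − 87480.0) = -12226.5.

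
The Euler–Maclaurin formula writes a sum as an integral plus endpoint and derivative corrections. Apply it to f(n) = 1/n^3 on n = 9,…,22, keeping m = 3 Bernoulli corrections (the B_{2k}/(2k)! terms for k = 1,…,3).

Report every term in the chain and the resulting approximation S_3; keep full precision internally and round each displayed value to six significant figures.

The integral term ∫_9^22 1/x^3 dx = 0.00513978.
Endpoint term: (f(9) + f(22))/2 = (0.00137174 + 9.39144e-05)/2 = 0.000732828.
Integral + boundary = 0.00587261.
k=1: B_{2}/(2)! × [f^{(1)}(22) − f^{(1)}(9)] = 1/12 × (-1.28065e-05 − (-0.000457247)) = 3.70367e-05.
Running total after k=1: 0.00590965.
k=2: B_{4}/(4)! × [f^{(3)}(22) − f^{(3)}(9)] = −1/720 × (-5.29194e-07 − (-0.000112901)) = -1.56071e-07.
Running total after k=2: 0.00590949.
k=3: B_{6}/(6)! × [f^{(5)}(22) − f^{(5)}(9)] = 1/30240 × (-4.59218e-08 − (-5.85410e-05)) = 1.93436e-09.

S_3 ≈ 0.00590949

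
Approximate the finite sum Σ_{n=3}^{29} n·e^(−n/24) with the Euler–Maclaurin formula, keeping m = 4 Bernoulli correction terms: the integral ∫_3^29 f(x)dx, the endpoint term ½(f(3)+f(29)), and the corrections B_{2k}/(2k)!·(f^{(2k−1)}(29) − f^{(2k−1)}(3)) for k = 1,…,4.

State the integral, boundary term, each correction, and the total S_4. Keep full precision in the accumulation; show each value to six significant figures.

The integral term ∫_3^29 x·e^(−x/24) dx = 191.918.
Endpoint term: (f(3) + f(29))/2 = (2.64749 + 8.66215)/2 = 5.65482.
So far: 197.573.
Correction k=1: B_{2}/2! · (f^{(1)}(29) − f^{(1)}(3)) = 1/12 · (-0.0622281 − 0.772185) = -0.0695344.
Running total after k=1: 197.504.
Correction k=2: B_{4}/4! · (f^{(3)}(29) − f^{(3)}(3)) = −1/720 · (0.000929100 − 0.00440482) = 4.82740e-06.
Running total after k=2: 197.504.
Correction k=3: B_{6}/6! · (f^{(5)}(29) − f^{(5)}(3)) = 1/30240 · (3.41360e-06 − 1.29671e-05) = -3.15923e-10.
Running total after k=3: 197.504.
Correction k=4: B_{8}/8! · (f^{(7)}(29) − f^{(7)}(3)) = −1/1209600 · (9.05240e-09 − 3.17482e-08) = 1.87630e-14.

S_4 ≈ 197.504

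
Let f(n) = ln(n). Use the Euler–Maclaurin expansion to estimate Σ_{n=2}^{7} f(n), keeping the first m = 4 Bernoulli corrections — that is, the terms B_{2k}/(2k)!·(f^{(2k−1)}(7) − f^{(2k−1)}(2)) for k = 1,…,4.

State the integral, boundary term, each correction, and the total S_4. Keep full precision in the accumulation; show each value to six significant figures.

S_4 ≈ 8.52516

The integral term ∫_2^7 ln(x) dx = 7.23508.
Endpoint term: (f(2) + f(7))/2 = (0.693147 + 1.94591)/2 = 1.31953.
So far: 8.55461.
k=1: B_{2}/(2)! × [f^{(1)}(7) − f^{(1)}(2)] = 1/12 × (0.142857 − 0.500000) = -0.0297619.
Partial sum through k=1: 8.52484.
k=2: B_{4}/(4)! × [f^{(3)}(7) − f^{(3)}(2)] = −1/720 × (0.00583090 − 0.250000) = 0.000339124.
Partial sum through k=2: 8.52518.
k=3: B_{6}/(6)! × [f^{(5)}(7) − f^{(5)}(2)] = 1/30240 × (0.00142798 − 0.750000) = -2.47544e-05.
Partial sum through k=3: 8.52516.
k=4: B_{8}/(8)! × [f^{(7)}(7) − f^{(7)}(2)] = −1/1209600 × (0.000874271 − 5.62500) = 4.64957e-06.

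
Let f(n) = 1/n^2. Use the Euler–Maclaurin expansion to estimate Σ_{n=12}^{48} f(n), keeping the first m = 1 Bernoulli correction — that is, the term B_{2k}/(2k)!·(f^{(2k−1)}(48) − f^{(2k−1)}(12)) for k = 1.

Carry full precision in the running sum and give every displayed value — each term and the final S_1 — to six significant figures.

S_1 ≈ 0.0662842

Integral: ∫_12^48 1/x^2 dx = 0.0625000.
Boundary: ½(f(12) + f(48)) = ½(0.00694444 + 0.000434028) = 0.00368924.
So far: 0.0661892.
Order-1 term: 1/12 · (-1.80845e-05 − (-0.00115741)) = 9.49436e-05.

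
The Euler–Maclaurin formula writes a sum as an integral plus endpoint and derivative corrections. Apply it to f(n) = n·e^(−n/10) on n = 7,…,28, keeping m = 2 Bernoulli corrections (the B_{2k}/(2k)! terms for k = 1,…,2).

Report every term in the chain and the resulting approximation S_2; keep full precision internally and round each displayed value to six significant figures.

The integral term ∫_7^28 x·e^(−x/10) dx = 61.3117.
½[f(7) + f(28)] = ½[3.47610 + 1.70268] = 2.58939.
Running total after boundary: 63.9011.
Order-1 term: 1/12 · (-0.109458 − 0.148976) = -0.0215361.
Partial sum through k=1: 63.8795.
Order-2 term: −1/720 · (0.000121620 − 0.0114215) = 1.56942e-05.

S_2 ≈ 63.8795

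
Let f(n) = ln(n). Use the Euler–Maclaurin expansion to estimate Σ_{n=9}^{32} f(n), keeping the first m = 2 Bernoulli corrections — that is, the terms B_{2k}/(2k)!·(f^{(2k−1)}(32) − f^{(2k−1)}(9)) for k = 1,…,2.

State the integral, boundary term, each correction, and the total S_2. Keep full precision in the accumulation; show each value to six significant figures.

S_2 ≈ 70.9534

∫_9^32 ln(x) dx evaluates to 68.1285.
½[f(9) + f(32)] = ½[2.19722 + 3.46574] = 2.83148.
Running total after boundary: 70.9600.
k=1: B_{2}/(2)! × [f^{(1)}(32) − f^{(1)}(9)] = 1/12 × (0.0312500 − 0.111111) = -0.00665509.
Partial sum through k=1: 70.9534.
k=2: B_{4}/(4)! × [f^{(3)}(32) − f^{(3)}(9)] = −1/720 × (6.10352e-05 − 0.00274348) = 3.72562e-06.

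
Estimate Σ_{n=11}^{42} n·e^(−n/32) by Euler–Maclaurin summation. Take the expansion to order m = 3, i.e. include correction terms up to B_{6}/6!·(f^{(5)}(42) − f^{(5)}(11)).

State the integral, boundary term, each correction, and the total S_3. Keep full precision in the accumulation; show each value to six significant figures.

The integral term ∫_11^42 x·e^(−x/32) dx = 338.392.
½[f(11) + f(42)] = ½[7.80017 + 11.3041] = 9.55216.
Running total after boundary: 347.944.
Order-1 term: 1/12 · (-0.0841082 − 0.465351) = -0.0457883.
After k=1: 347.898.
Order-2 term: −1/720 · (0.000443540 − 0.00183942) = 1.93872e-06.
After k=2: 347.898.
Order-3 term: 1/30240 · (9.46500e-07 − 3.14882e-06) = -7.28280e-11.

S_3 ≈ 347.898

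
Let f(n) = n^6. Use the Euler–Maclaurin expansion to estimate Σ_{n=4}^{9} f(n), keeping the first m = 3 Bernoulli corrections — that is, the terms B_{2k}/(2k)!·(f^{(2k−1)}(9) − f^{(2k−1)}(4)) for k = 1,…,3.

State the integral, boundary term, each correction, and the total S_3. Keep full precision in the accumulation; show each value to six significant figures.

S_3 ≈ 977611

∫_4^9 x^6 dx evaluates to 680941.
Boundary: ½(f(4) + f(9)) = ½(4096.00 + 531441) = 267768.
Integral + boundary = 948709.
Order-1 term: 1/12 · (354294 − 6144.00) = 29012.5.
After k=1: 977722.
Order-2 term: −1/720 · (87480.0 − 7680.00) = -110.833.
After k=2: 977611.
Order-3 term: 1/30240 · (6480.00 − 2880.00) = 0.119048.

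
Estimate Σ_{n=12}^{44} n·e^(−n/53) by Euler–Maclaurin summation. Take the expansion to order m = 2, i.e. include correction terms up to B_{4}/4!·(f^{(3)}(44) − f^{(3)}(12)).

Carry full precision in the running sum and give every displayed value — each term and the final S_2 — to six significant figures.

∫_12^44 x·e^(−x/53) dx evaluates to 505.692.
Boundary: ½(f(12) + f(44)) = ½(9.56864 + 19.1825) = 14.3756.
So far: 520.068.
k=1: B_{2}/(2)! × [f^{(1)}(44) − f^{(1)}(12)] = 1/12 × (0.0740321 − 0.616847) = -0.0452345.
After k=1: 520.022.
k=2: B_{4}/(4)! × [f^{(3)}(44) − f^{(3)}(12)] = −1/720 × (0.000336763 − 0.000787334) = 6.25793e-07.

S_2 ≈ 520.022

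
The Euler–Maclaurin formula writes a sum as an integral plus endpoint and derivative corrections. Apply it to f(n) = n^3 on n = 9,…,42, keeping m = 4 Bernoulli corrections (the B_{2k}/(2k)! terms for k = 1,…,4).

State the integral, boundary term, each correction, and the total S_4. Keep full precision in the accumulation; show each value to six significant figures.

The integral term ∫_9^42 x^3 dx = 776284.
Endpoint term: (f(9) + f(42))/2 = (729.000 + 74088.0)/2 = 37408.5.
Integral + boundary = 813692.
k=1: B_{2}/(2)! × [f^{(1)}(42) − f^{(1)}(9)] = 1/12 × (5292.00 − 243.000) = 420.750.
After k=1: 814113.
k=2: B_{4}/(4)! × [f^{(3)}(42) − f^{(3)}(9)] = −1/720 × (6.00000 − 6.00000) = 0.00000.
After k=2: 814113.
k=3: B_{6}/(6)! × [f^{(5)}(42) − f^{(5)}(9)] = 1/30240 × (0.00000 − 0.00000) = 0.00000.
After k=3: 814113.
k=4: B_{8}/(8)! × [f^{(7)}(42) − f^{(7)}(9)] = −1/1209600 × (0.00000 − 0.00000) = 0.00000.

S_4 ≈ 814113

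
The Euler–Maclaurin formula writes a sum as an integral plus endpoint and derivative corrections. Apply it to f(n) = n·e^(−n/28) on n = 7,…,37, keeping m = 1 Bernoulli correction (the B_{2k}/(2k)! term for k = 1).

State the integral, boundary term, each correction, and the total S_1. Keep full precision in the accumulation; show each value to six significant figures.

S_1 ≈ 285.338

Integral: ∫_7^37 x·e^(−x/28) dx = 277.733.
½[f(7) + f(37)] = ½[5.45161 + 9.86990] = 7.66075.
So far: 285.393.
k=1: B_{2}/(2)! × [f^{(1)}(37) − f^{(1)}(7)] = 1/12 × (-0.0857423 − 0.584101) = -0.0558202.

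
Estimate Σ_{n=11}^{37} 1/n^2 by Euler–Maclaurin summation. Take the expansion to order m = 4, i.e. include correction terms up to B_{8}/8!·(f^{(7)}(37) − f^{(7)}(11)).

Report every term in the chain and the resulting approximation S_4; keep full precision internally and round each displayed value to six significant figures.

∫_11^37 1/x^2 dx evaluates to 0.0638821.
½[f(11) + f(37)] = ½[0.00826446 + 0.000730460] = 0.00449746.
Integral + boundary = 0.0683795.
k=1: B_{2}/(2)! × [f^{(1)}(37) − f^{(1)}(11)] = 1/12 × (-3.94843e-05 − (-0.00150263)) = 0.000121929.
After k=1: 0.0685015.
k=2: B_{4}/(4)! × [f^{(3)}(37) − f^{(3)}(11)] = −1/720 × (-3.46101e-07 − (-0.000149021)) = -2.06493e-07.
After k=2: 0.0685012.
k=3: B_{6}/(6)! × [f^{(5)}(37) − f^{(5)}(11)] = 1/30240 × (-7.58439e-09 − (-3.69474e-05)) = 1.22155e-09.
After k=3: 0.0685012.
k=4: B_{8}/(8)! × [f^{(7)}(37) − f^{(7)}(11)] = −1/1209600 × (-3.10245e-10 − (-1.70996e-05)) = -1.41363e-11.

S_4 ≈ 0.0685012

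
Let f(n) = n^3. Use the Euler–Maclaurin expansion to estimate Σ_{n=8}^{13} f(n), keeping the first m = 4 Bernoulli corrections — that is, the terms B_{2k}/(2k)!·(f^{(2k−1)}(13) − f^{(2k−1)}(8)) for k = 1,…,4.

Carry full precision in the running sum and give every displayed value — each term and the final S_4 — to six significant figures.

S_4 ≈ 7497.00

∫_8^13 x^3 dx evaluates to 6116.25.
Boundary: ½(f(8) + f(13)) = ½(512.000 + 2197.00) = 1354.50.
Integral + boundary = 7470.75.
Correction k=1: B_{2}/2! · (f^{(1)}(13) − f^{(1)}(8)) = 1/12 · (507.000 − 192.000) = 26.2500.
After k=1: 7497.00.
Correction k=2: B_{4}/4! · (f^{(3)}(13) − f^{(3)}(8)) = −1/720 · (6.00000 − 6.00000) = 0.00000.
After k=2: 7497.00.
Correction k=3: B_{6}/6! · (f^{(5)}(13) − f^{(5)}(8)) = 1/30240 · (0.00000 − 0.00000) = 0.00000.
After k=3: 7497.00.
Correction k=4: B_{8}/8! · (f^{(7)}(13) − f^{(7)}(8)) = −1/1209600 · (0.00000 − 0.00000) = 0.00000.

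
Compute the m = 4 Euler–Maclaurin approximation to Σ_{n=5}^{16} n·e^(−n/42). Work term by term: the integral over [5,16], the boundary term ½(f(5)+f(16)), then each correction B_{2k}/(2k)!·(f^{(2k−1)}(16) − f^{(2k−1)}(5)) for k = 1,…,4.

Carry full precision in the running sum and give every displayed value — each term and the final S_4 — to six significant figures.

∫_5^16 x·e^(−x/42) dx evaluates to 88.1486.
Endpoint term: (f(5) + f(16))/2 = (4.43883 + 10.9314)/2 = 7.68510.
Integral + boundary = 95.8337.
Correction k=1: B_{2}/2! · (f^{(1)}(16) − f^{(1)}(5)) = 1/12 · (0.422940 − 0.782079) = -0.0299283.
Partial sum through k=1: 95.8037.
Correction k=2: B_{4}/4! · (f^{(3)}(16) − f^{(3)}(5)) = −1/720 · (0.00101438 − 0.00144989) = 6.04883e-07.
Partial sum through k=2: 95.8037.
Correction k=3: B_{6}/6! · (f^{(5)}(16) − f^{(5)}(5)) = 1/30240 · (1.01417e-06 − 1.39253e-06) = -1.25121e-11.
Partial sum through k=3: 95.8037.
Correction k=4: B_{8}/8! · (f^{(7)}(16) − f^{(7)}(5)) = −1/1209600 · (8.23862e-10 − 1.11289e-09) = 2.38943e-16.

S_4 ≈ 95.8037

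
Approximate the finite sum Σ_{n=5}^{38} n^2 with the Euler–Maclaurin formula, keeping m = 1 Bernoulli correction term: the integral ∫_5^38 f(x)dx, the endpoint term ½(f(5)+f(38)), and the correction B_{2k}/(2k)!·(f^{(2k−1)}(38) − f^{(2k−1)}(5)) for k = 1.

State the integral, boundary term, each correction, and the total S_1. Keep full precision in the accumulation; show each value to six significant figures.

S_1 ≈ 18989.0

The integral term ∫_5^38 x^2 dx = 18249.0.
½[f(5) + f(38)] = ½[25.0000 + 1444.00] = 734.500.
Running total after boundary: 18983.5.
k=1: B_{2}/(2)! × [f^{(1)}(38) − f^{(1)}(5)] = 1/12 × (76.0000 − 10.0000) = 5.50000.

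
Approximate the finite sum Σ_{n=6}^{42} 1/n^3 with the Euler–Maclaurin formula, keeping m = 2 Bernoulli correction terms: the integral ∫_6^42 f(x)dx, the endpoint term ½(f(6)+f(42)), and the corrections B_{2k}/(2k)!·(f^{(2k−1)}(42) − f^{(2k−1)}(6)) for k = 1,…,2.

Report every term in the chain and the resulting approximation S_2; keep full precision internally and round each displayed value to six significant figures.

∫_6^42 1/x^3 dx evaluates to 0.0136054.
Boundary: ½(f(6) + f(42)) = ½(0.00462963 + 1.34975e-05) = 0.00232156.
So far: 0.0159270.
k=1: B_{2}/(2)! × [f^{(1)}(42) − f^{(1)}(6)] = 1/12 × (-9.64104e-07 − (-0.00231481)) = 0.000192821.
After k=1: 0.0161198.
k=2: B_{4}/(4)! × [f^{(3)}(42) − f^{(3)}(6)] = −1/720 × (-1.09309e-08 − (-0.00128601)) = -1.78611e-06.

S_2 ≈ 0.0161180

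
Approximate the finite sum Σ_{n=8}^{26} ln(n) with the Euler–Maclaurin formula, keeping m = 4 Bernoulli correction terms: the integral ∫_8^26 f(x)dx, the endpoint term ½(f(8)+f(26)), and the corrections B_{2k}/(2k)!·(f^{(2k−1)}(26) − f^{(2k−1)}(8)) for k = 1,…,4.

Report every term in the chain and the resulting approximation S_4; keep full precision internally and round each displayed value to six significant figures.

The integral term ∫_8^26 ln(x) dx = 50.0750.
Endpoint term: (f(8) + f(26))/2 = (2.07944 + 3.25810)/2 = 2.66877.
Running total after boundary: 52.7437.
Order-1 term: 1/12 · (0.0384615 − 0.125000) = -0.00721154.
After k=1: 52.7365.
Order-2 term: −1/720 · (0.000113792 − 0.00390625) = 5.26730e-06.
After k=2: 52.7365.
Order-3 term: 1/30240 · (2.01997e-06 − 0.000732422) = -2.41535e-08.
After k=3: 52.7365.
Order-4 term: −1/1209600 · (8.96436e-08 − 0.000343323) = 2.83758e-10.

S_4 ≈ 52.7365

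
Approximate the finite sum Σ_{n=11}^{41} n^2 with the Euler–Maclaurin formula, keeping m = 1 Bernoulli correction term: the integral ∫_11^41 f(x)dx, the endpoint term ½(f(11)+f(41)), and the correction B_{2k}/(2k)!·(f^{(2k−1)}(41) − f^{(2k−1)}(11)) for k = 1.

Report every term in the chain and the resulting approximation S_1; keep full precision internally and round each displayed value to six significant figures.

S_1 ≈ 23436.0

Integral: ∫_11^41 x^2 dx = 22530.0.
Endpoint term: (f(11) + f(41))/2 = (121.000 + 1681.00)/2 = 901.000.
Integral + boundary = 23431.0.
k=1: B_{2}/(2)! × [f^{(1)}(41) − f^{(1)}(11)] = 1/12 × (82.0000 − 22.0000) = 5.00000.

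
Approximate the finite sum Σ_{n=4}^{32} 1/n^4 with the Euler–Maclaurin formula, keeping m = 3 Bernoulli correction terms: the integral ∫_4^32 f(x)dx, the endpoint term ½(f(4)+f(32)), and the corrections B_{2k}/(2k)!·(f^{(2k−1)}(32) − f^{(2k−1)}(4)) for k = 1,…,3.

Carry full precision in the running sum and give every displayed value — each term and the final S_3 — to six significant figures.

S_3 ≈ 0.00746795

The integral term ∫_4^32 1/x^4 dx = 0.00519816.
Endpoint term: (f(4) + f(32))/2 = (0.00390625 + 9.53674e-07)/2 = 0.00195360.
Integral + boundary = 0.00715176.
Correction k=1: B_{2}/2! · (f^{(1)}(32) − f^{(1)}(4)) = 1/12 · (-1.19209e-07 − (-0.00390625)) = 0.000325511.
Running total after k=1: 0.00747727.
Correction k=2: B_{4}/4! · (f^{(3)}(32) − f^{(3)}(4)) = −1/720 · (-3.49246e-09 − (-0.00732422)) = -1.01725e-05.
Running total after k=2: 0.00746710.
Correction k=3: B_{6}/6! · (f^{(5)}(32) − f^{(5)}(4)) = 1/30240 · (-1.90994e-10 − (-0.0256348)) = 8.47710e-07.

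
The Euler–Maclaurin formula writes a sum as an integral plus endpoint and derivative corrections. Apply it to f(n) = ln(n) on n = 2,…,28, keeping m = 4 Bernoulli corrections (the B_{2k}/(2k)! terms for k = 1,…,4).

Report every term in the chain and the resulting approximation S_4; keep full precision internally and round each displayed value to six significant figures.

S_4 ≈ 67.8897

The integral term ∫_2^28 ln(x) dx = 65.9154.
½[f(2) + f(28)] = ½[0.693147 + 3.33220] = 2.01268.
Integral + boundary = 67.9281.
Order-1 term: 1/12 · (0.0357143 − 0.500000) = -0.0386905.
Partial sum through k=1: 67.8894.
Order-2 term: −1/720 · (9.11079e-05 − 0.250000) = 0.000347096.
Partial sum through k=2: 67.8898.
Order-3 term: 1/30240 · (1.39451e-06 − 0.750000) = -2.48015e-05.
Partial sum through k=3: 67.8897.
Order-4 term: −1/1209600 · (5.33613e-08 − 5.62500) = 4.65030e-06.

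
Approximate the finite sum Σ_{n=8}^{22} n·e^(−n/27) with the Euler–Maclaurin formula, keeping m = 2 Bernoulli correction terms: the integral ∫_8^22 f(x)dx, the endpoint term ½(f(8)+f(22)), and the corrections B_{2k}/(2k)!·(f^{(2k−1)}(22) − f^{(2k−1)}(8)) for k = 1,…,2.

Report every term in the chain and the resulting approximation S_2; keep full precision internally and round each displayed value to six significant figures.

S_2 ≈ 124.758

∫_8^22 x·e^(−x/27) dx evaluates to 116.951.
Boundary: ½(f(8) + f(22)) = ½(5.94854 + 9.73987) = 7.84420.
So far: 124.795.
Correction k=1: B_{2}/2! · (f^{(1)}(22) − f^{(1)}(8)) = 1/12 · (0.0819854 − 0.523251) = -0.0367721.
Running total after k=1: 124.758.
Correction k=2: B_{4}/4! · (f^{(3)}(22) − f^{(3)}(8)) = −1/720 · (0.00132706 − 0.00275773) = 1.98704e-06.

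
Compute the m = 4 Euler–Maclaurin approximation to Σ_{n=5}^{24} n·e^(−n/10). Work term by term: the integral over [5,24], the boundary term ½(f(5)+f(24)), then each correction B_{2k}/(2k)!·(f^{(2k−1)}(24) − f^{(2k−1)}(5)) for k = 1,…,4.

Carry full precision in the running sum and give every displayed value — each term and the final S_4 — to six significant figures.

S_4 ≈ 62.7046

The integral term ∫_5^24 x·e^(−x/10) dx = 60.1355.
Boundary: ½(f(5) + f(24)) = ½(3.03265 + 2.17723) = 2.60494.
So far: 62.7404.
Order-1 term: 1/12 · (-0.127005 − 0.303265) = -0.0358559.
After k=1: 62.7046.
Order-2 term: −1/720 · (0.000544308 − 0.0151633) = 2.03041e-05.
After k=2: 62.7046.
Order-3 term: 1/30240 · (2.35867e-05 − 0.000272939) = -8.24577e-09.
After k=3: 62.7046.
Order-4 term: −1/1209600 · (4.17303e-07 − 3.94245e-06) = 2.91431e-12.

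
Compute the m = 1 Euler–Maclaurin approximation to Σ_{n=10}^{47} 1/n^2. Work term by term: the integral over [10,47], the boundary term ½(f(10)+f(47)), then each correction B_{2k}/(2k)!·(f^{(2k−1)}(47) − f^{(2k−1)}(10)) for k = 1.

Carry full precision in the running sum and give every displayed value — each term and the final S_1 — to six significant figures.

S_1 ≈ 0.0841148

The integral term ∫_10^47 1/x^2 dx = 0.0787234.
Endpoint term: (f(10) + f(47))/2 = (0.0100000 + 0.000452694)/2 = 0.00522635.
Integral + boundary = 0.0839498.
Correction k=1: B_{2}/2! · (f^{(1)}(47) − f^{(1)}(10)) = 1/12 · (-1.92636e-05 − (-0.00200000)) = 0.000165061.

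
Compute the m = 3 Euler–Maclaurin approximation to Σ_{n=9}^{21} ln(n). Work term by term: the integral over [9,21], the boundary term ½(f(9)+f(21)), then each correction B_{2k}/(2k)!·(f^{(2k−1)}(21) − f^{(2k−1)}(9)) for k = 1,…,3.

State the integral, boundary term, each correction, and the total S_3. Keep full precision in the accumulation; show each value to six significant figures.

S_3 ≈ 34.7755

Integral: ∫_9^21 ln(x) dx = 32.1599.
Endpoint term: (f(9) + f(21))/2 = (2.19722 + 3.04452)/2 = 2.62087.
Integral + boundary = 34.7808.
Correction k=1: B_{2}/2! · (f^{(1)}(21) − f^{(1)}(9)) = 1/12 · (0.0476190 − 0.111111) = -0.00529101.
Partial sum through k=1: 34.7755.
Correction k=2: B_{4}/4! · (f^{(3)}(21) − f^{(3)}(9)) = −1/720 · (0.000215959 − 0.00274348) = 3.51045e-06.
Partial sum through k=2: 34.7755.
Correction k=3: B_{6}/6! · (f^{(5)}(21) − f^{(5)}(9)) = 1/30240 · (5.87645e-06 − 0.000406442) = -1.32462e-08.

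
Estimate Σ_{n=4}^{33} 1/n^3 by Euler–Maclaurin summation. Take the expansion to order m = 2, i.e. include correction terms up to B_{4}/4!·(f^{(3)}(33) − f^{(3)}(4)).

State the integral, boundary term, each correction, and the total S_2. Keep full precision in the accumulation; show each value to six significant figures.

The integral term ∫_4^33 1/x^3 dx = 0.0307909.
Endpoint term: (f(4) + f(33))/2 = (0.0156250 + 2.78265e-05)/2 = 0.00782641.
Running total after boundary: 0.0386173.
Correction k=1: B_{2}/2! · (f^{(1)}(33) − f^{(1)}(4)) = 1/12 · (-2.52968e-06 − (-0.0117188)) = 0.000976352.
Partial sum through k=1: 0.0395936.
Correction k=2: B_{4}/4! · (f^{(3)}(33) − f^{(3)}(4)) = −1/720 · (-4.64588e-08 − (-0.0146484)) = -2.03450e-05.

S_2 ≈ 0.0395733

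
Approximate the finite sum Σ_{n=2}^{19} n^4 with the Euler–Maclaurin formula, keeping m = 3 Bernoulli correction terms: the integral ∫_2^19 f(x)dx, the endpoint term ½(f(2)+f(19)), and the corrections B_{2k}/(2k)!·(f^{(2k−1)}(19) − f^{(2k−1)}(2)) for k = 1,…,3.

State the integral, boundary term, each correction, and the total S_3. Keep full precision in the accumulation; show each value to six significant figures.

S_3 ≈ 562665

∫_2^19 x^4 dx evaluates to 495213.
Boundary: ½(f(2) + f(19)) = ½(16.0000 + 130321) = 65168.5.
So far: 560382.
Correction k=1: B_{2}/2! · (f^{(1)}(19) − f^{(1)}(2)) = 1/12 · (27436.0 − 32.0000) = 2283.67.
Partial sum through k=1: 562666.
Correction k=2: B_{4}/4! · (f^{(3)}(19) − f^{(3)}(2)) = −1/720 · (456.000 − 48.0000) = -0.566667.
Partial sum through k=2: 562665.
Correction k=3: B_{6}/6! · (f^{(5)}(19) − f^{(5)}(2)) = 1/30240 · (0.00000 − 0.00000) = 0.00000.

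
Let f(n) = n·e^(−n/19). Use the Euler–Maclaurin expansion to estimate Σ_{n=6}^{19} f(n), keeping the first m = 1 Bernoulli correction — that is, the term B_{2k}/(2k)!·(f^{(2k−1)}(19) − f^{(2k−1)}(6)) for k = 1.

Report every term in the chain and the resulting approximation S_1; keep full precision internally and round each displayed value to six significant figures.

Integral: ∫_6^19 x·e^(−x/19) dx = 80.7672.
Boundary: ½(f(6) + f(19)) = ½(4.37528 + 6.98971) = 5.68249.
Running total after boundary: 86.4497.
Order-1 term: 1/12 · (0.00000 − 0.498935) = -0.0415779.

S_1 ≈ 86.4081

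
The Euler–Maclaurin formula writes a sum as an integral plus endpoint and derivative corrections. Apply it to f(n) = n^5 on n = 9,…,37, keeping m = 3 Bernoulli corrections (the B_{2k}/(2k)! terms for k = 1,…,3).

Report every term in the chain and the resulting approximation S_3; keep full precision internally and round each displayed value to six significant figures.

S_3 ≈ 4.63012e+08

The integral term ∫_9^37 x^5 dx = 4.27532e+08.
Boundary: ½(f(9) + f(37)) = ½(59049.0 + 6.93440e+07) = 3.47015e+07.
Integral + boundary = 4.62234e+08.
Order-1 term: 1/12 · (9.37080e+06 − 32805.0) = 778167.
Partial sum through k=1: 4.63012e+08.
Order-2 term: −1/720 · (82140.0 − 4860.00) = -107.333.
Partial sum through k=2: 4.63012e+08.
Order-3 term: 1/30240 · (120.000 − 120.000) = 0.00000.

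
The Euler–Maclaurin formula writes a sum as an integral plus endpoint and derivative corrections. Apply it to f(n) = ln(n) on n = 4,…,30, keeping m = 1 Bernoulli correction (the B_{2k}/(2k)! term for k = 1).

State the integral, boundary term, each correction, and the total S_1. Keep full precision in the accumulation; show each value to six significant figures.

S_1 ≈ 72.8664

∫_4^30 ln(x) dx evaluates to 70.4907.
Endpoint term: (f(4) + f(30))/2 = (1.38629 + 3.40120)/2 = 2.39375.
Running total after boundary: 72.8845.
Order-1 term: 1/12 · (0.0333333 − 0.250000) = -0.0180556.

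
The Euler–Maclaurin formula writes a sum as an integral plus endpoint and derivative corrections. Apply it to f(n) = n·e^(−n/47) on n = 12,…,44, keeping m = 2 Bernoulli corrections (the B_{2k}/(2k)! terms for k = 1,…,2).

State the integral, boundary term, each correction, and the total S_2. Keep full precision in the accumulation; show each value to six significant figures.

∫_12^44 x·e^(−x/47) dx evaluates to 471.032.
Endpoint term: (f(12) + f(44))/2 = (9.29603 + 17.2536)/2 = 13.2748.
Integral + boundary = 484.307.
Correction k=1: B_{2}/2! · (f^{(1)}(44) − f^{(1)}(12)) = 1/12 · (0.0250294 − 0.576881) = -0.0459877.
After k=1: 484.261.
Correction k=2: B_{4}/4! · (f^{(3)}(44) − f^{(3)}(12)) = −1/720 · (0.000366357 − 0.000962526) = 8.28012e-07.

S_2 ≈ 484.261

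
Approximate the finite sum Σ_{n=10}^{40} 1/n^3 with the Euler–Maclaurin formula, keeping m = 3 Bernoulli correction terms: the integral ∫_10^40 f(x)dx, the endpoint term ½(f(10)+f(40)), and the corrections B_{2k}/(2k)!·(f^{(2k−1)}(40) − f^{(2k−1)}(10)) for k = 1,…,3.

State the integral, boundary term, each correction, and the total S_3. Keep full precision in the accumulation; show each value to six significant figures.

S_3 ≈ 0.00522013

Integral: ∫_10^40 1/x^3 dx = 0.00468750.
½[f(10) + f(40)] = ½[0.00100000 + 1.56250e-05] = 0.000507813.
Integral + boundary = 0.00519531.
Order-1 term: 1/12 · (-1.17187e-06 − (-0.000300000)) = 2.49023e-05.
Running total after k=1: 0.00522021.
Order-2 term: −1/720 · (-1.46484e-08 − (-6.00000e-05)) = -8.33130e-08.
Running total after k=2: 0.00522013.
Order-3 term: 1/30240 · (-3.84521e-10 − (-2.52000e-05)) = 8.33321e-10.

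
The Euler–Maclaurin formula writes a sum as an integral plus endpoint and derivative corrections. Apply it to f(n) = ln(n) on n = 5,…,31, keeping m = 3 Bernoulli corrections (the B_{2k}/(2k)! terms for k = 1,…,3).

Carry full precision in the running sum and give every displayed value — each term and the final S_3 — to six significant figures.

S_3 ≈ 74.9142

The integral term ∫_5^31 ln(x) dx = 72.4064.
Boundary: ½(f(5) + f(31)) = ½(1.60944 + 3.43399) = 2.52171.
Running total after boundary: 74.9281.
Order-1 term: 1/12 · (0.0322581 − 0.200000) = -0.0139785.
Partial sum through k=1: 74.9141.
Order-2 term: −1/720 · (6.71344e-05 − 0.0160000) = 2.21290e-05.
Partial sum through k=2: 74.9142.
Order-3 term: 1/30240 · (8.38306e-07 − 0.00768000) = -2.53941e-07.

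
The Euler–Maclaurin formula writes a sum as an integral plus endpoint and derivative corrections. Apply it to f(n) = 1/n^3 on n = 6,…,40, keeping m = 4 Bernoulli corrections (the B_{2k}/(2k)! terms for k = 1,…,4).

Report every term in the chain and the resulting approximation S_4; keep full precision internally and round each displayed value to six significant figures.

S_4 ≈ 0.0160901

The integral term ∫_6^40 1/x^3 dx = 0.0135764.
½[f(6) + f(40)] = ½[0.00462963 + 1.56250e-05] = 0.00232263.
So far: 0.0158990.
Correction k=1: B_{2}/2! · (f^{(1)}(40) − f^{(1)}(6)) = 1/12 · (-1.17187e-06 − (-0.00231481)) = 0.000192804.
Running total after k=1: 0.0160918.
Correction k=2: B_{4}/4! · (f^{(3)}(40) − f^{(3)}(6)) = −1/720 · (-1.46484e-08 − (-0.00128601)) = -1.78610e-06.
Running total after k=2: 0.0160900.
Correction k=3: B_{6}/6! · (f^{(5)}(40) − f^{(5)}(6)) = 1/30240 · (-3.84521e-10 − (-0.00150034)) = 4.96145e-08.
Running total after k=3: 0.0160901.
Correction k=4: B_{8}/8! · (f^{(7)}(40) − f^{(7)}(6)) = −1/1209600 · (-1.73035e-11 − (-0.00300069)) = -2.48073e-09.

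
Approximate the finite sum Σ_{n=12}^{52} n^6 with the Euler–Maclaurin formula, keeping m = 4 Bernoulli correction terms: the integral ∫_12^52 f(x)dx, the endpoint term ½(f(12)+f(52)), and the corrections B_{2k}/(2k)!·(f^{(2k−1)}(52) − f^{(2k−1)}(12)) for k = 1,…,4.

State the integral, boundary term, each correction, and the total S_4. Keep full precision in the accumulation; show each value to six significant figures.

S_4 ≈ 1.56939e+11

∫_12^52 x^6 dx evaluates to 1.46862e+11.
Boundary: ½(f(12) + f(52)) = ½(2.98598e+06 + 1.97706e+10) = 9.88680e+09.
Running total after boundary: 1.56749e+11.
Order-1 term: 1/12 · (2.28122e+09 − 1.49299e+06) = 1.89978e+08.
After k=1: 1.56939e+11.
Order-2 term: −1/720 · (1.68730e+07 − 207360) = -23146.7.
After k=2: 1.56939e+11.
Order-3 term: 1/30240 · (37440.0 − 8640.00) = 0.952381.
After k=3: 1.56939e+11.
Order-4 term: −1/1209600 · (0.00000 − 0.00000) = 0.00000.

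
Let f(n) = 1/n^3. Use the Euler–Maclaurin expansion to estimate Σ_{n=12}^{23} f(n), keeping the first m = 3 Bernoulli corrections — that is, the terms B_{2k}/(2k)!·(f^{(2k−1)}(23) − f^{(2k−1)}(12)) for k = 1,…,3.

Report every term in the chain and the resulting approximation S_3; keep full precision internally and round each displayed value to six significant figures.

∫_12^23 1/x^3 dx evaluates to 0.00252704.
½[f(12) + f(23)] = ½[0.000578704 + 8.21895e-05] = 0.000330447.
Integral + boundary = 0.00285749.
Correction k=1: B_{2}/2! · (f^{(1)}(23) − f^{(1)}(12)) = 1/12 · (-1.07204e-05 − (-0.000144676)) = 1.11630e-05.
Running total after k=1: 0.00286865.
Correction k=2: B_{4}/4! · (f^{(3)}(23) − f^{(3)}(12)) = −1/720 · (-4.05307e-07 − (-2.00939e-05)) = -2.73452e-08.
Running total after k=2: 0.00286862.
Correction k=3: B_{6}/6! · (f^{(5)}(23) − f^{(5)}(12)) = 1/30240 · (-3.21794e-08 − (-5.86071e-06)) = 1.92743e-10.

S_3 ≈ 0.00286863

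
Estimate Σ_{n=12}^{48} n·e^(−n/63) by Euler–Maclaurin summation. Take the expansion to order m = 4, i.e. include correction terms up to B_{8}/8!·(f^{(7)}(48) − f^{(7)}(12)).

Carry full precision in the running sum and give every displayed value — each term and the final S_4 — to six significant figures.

S_4 ≈ 657.469

∫_12^48 x·e^(−x/63) dx evaluates to 641.354.
Endpoint term: (f(12) + f(48))/2 = (9.91879 + 22.4053)/2 = 16.1620.
Integral + boundary = 657.516.
Order-1 term: 1/12 · (0.111137 − 0.669124) = -0.0464989.
Partial sum through k=1: 657.469.
Order-2 term: −1/720 · (0.000263212 − 0.000585098) = 4.47064e-07.
Partial sum through k=2: 657.469.
Order-3 term: 1/30240 · (1.25579e-07 − 2.52358e-07) = -4.19242e-12.
Partial sum through k=3: 657.469.
Order-4 term: −1/1209600 · (4.65712e-11 − 9.00224e-11) = 3.59220e-17.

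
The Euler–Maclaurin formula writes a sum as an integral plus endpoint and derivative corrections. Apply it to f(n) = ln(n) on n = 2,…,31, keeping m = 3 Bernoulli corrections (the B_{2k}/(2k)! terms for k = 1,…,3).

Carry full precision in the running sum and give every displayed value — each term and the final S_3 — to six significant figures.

∫_2^31 ln(x) dx evaluates to 76.0673.
Endpoint term: (f(2) + f(31))/2 = (0.693147 + 3.43399)/2 = 2.06357.
Integral + boundary = 78.1309.
Order-1 term: 1/12 · (0.0322581 − 0.500000) = -0.0389785.
Running total after k=1: 78.0919.
Order-2 term: −1/720 · (6.71344e-05 − 0.250000) = 0.000347129.
Running total after k=2: 78.0922.
Order-3 term: 1/30240 · (8.38306e-07 − 0.750000) = -2.48016e-05.

S_3 ≈ 78.0922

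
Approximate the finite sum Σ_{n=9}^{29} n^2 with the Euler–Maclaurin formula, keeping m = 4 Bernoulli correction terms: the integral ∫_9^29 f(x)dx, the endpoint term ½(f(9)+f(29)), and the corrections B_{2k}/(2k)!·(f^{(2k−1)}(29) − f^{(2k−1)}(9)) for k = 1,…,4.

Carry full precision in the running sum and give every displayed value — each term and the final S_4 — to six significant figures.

S_4 ≈ 8351.00

∫_9^29 x^2 dx evaluates to 7886.67.
Boundary: ½(f(9) + f(29)) = ½(81.0000 + 841.000) = 461.000.
So far: 8347.67.
Order-1 term: 1/12 · (58.0000 − 18.0000) = 3.33333.
Partial sum through k=1: 8351.00.
Order-2 term: −1/720 · (0.00000 − 0.00000) = 0.00000.
Partial sum through k=2: 8351.00.
Order-3 term: 1/30240 · (0.00000 − 0.00000) = 0.00000.
Partial sum through k=3: 8351.00.
Order-4 term: −1/1209600 · (0.00000 − 0.00000) = 0.00000.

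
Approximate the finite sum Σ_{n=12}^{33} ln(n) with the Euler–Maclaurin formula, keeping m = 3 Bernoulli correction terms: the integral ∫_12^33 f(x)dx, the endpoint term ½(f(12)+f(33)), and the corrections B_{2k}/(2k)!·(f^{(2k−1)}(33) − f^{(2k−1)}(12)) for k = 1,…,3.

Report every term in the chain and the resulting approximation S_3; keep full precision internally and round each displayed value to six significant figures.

∫_12^33 ln(x) dx evaluates to 64.5659.
Endpoint term: (f(12) + f(33))/2 = (2.48491 + 3.49651)/2 = 2.99071.
Integral + boundary = 67.5566.
Correction k=1: B_{2}/2! · (f^{(1)}(33) − f^{(1)}(12)) = 1/12 · (0.0303030 − 0.0833333) = -0.00441919.
Partial sum through k=1: 67.5522.
Correction k=2: B_{4}/4! · (f^{(3)}(33) − f^{(3)}(12)) = −1/720 · (5.56529e-05 − 0.00115741) = 1.53021e-06.
Partial sum through k=2: 67.5522.
Correction k=3: B_{6}/6! · (f^{(5)}(33) − f^{(5)}(12)) = 1/30240 · (6.13256e-07 − 9.64506e-05) = -3.16922e-09.

S_3 ≈ 67.5522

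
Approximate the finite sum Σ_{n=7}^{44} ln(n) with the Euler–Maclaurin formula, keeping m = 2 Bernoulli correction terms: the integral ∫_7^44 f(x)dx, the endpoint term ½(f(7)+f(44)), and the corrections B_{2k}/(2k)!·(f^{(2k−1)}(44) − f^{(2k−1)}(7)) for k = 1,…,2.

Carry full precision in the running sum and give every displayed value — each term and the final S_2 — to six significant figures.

S_2 ≈ 118.738

∫_7^44 ln(x) dx evaluates to 115.883.
Boundary: ½(f(7) + f(44)) = ½(1.94591 + 3.78419) = 2.86505.
So far: 118.748.
Correction k=1: B_{2}/2! · (f^{(1)}(44) − f^{(1)}(7)) = 1/12 · (0.0227273 − 0.142857) = -0.0100108.
After k=1: 118.738.
Correction k=2: B_{4}/4! · (f^{(3)}(44) − f^{(3)}(7)) = −1/720 · (2.34786e-05 − 0.00583090) = 8.06587e-06.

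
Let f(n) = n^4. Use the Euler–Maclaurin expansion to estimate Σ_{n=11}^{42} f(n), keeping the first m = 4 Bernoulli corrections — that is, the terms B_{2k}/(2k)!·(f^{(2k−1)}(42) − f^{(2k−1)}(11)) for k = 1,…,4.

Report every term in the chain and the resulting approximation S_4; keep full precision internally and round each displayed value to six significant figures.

S_4 ≈ 2.76935e+07

The integral term ∫_11^42 x^4 dx = 2.61060e+07.
Endpoint term: (f(11) + f(42))/2 = (14641.0 + 3.11170e+06)/2 = 1.56317e+06.
Running total after boundary: 2.76692e+07.
Correction k=1: B_{2}/2! · (f^{(1)}(42) − f^{(1)}(11)) = 1/12 · (296352 − 5324.00) = 24252.3.
Partial sum through k=1: 2.76935e+07.
Correction k=2: B_{4}/4! · (f^{(3)}(42) − f^{(3)}(11)) = −1/720 · (1008.00 − 264.000) = -1.03333.
Partial sum through k=2: 2.76935e+07.
Correction k=3: B_{6}/6! · (f^{(5)}(42) − f^{(5)}(11)) = 1/30240 · (0.00000 − 0.00000) = 0.00000.
Partial sum through k=3: 2.76935e+07.
Correction k=4: B_{8}/8! · (f^{(7)}(42) − f^{(7)}(11)) = −1/1209600 · (0.00000 − 0.00000) = 0.00000.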